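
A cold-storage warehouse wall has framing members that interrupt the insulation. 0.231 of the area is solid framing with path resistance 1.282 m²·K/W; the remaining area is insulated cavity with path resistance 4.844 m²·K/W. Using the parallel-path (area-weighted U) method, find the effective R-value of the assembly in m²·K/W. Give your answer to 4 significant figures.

2.950 m²·K/W

U_eff = 0.769/4.844 + 0.231/1.282 = 0.15875 + 0.18019 = 0.33894
R_eff = 1/U_eff = 2.9504 m²·K/W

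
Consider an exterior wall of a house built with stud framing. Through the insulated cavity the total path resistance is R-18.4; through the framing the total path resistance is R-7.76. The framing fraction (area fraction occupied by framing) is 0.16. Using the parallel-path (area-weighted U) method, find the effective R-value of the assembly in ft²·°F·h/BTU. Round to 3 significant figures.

U_eff = 0.84/18.4 + 0.16/7.76 = 0.04565 + 0.02062 = 0.06627
R_eff = 1/U_eff = 15.09 ft²·°F·h/BTU

15.1 ft²·°F·h/BTU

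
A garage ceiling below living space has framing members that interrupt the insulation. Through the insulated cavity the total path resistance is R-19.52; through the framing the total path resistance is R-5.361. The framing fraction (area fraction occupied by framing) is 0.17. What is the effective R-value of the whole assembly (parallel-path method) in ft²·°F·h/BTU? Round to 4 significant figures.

13.47 ft²·°F·h/BTU

U_eff = 0.83/19.52 + 0.17/5.361 = 0.04252 + 0.031711 = 0.074231
R_eff = 1/U_eff = 13.471 ft²·°F·h/BTU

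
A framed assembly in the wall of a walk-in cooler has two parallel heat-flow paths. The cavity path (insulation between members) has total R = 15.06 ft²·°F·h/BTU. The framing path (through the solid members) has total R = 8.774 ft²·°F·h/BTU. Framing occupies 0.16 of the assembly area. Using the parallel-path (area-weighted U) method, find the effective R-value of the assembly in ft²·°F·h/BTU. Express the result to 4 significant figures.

13.51 ft²·°F·h/BTU

U_eff = 0.84/15.06 + 0.16/8.774 = 0.055777 + 0.018236 = 0.074013
R_eff = 1/U_eff = 13.511 ft²·°F·h/BTU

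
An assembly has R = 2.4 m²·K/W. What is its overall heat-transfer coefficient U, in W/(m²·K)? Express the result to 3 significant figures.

U = 1/R = 1/2.4 = 0.4167

0.417 W/(m²·K)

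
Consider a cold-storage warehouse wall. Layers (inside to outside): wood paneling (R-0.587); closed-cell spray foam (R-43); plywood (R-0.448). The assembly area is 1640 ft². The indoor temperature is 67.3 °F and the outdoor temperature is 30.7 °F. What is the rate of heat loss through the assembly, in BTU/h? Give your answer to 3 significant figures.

R_total = 0.587 + 43 + 0.448 = 44.03 ft²·°F·h/BTU
Q = A·ΔT/R = 1640 × (67.3 − 30.7) / 44.03 = 1363 BTU/h

1360 BTU/h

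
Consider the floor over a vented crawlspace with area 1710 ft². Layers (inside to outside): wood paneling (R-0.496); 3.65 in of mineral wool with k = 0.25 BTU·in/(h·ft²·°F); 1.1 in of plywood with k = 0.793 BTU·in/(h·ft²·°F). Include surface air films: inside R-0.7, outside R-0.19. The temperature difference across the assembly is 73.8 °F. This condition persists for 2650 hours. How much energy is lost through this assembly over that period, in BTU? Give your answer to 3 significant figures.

19200000 BTU

3.65/0.25 = 14.6
1.1/0.793 = 1.387
R_total = 0.7 + 0.496 + 14.6 + 1.387 + 0.19 = 17.37 ft²·°F·h/BTU
Q = 1710 × 73.8 / 17.37 = 7264 BTU/h
E = 7264 × 2650 = 19250000 BTU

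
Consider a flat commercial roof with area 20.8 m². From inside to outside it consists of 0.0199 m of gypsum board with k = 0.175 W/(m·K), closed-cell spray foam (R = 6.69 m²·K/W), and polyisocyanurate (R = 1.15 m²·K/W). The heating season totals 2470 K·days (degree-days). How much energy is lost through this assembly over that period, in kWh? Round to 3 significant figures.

0.0199/0.175 = 0.1137
R_total = 0.1137 + 6.69 + 1.15 = 7.954 m²·K/W
E = A × HDD × 24 / R / 1000 = 20.8 × 2470 × 24 / 7.954 / 1000 = 155 kWh

155 kWh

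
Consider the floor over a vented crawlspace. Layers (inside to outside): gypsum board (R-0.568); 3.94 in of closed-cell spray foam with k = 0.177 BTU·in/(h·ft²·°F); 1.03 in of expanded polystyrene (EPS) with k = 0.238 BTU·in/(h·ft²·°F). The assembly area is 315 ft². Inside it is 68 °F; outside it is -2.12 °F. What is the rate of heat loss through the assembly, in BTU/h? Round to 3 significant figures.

3.94/0.177 = 22.26
1.03/0.238 = 4.328
R_total = 0.568 + 22.26 + 4.328 = 27.16 ft²·°F·h/BTU
Q = A·ΔT/R = 315 × (68 − (-2.12)) / 27.16 = 813.4 BTU/h

813 BTU/h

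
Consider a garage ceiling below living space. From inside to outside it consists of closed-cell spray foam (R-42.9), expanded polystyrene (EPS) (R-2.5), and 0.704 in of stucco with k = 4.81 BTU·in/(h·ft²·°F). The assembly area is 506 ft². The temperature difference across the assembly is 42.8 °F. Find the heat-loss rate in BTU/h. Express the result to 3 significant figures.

0.704/4.81 = 0.1464
R_total = 42.9 + 2.5 + 0.1464 = 45.55 ft²·°F·h/BTU
Q = A·ΔT/R = 506 × 42.8 / 45.55 = 475.5 BTU/h

475 BTU/h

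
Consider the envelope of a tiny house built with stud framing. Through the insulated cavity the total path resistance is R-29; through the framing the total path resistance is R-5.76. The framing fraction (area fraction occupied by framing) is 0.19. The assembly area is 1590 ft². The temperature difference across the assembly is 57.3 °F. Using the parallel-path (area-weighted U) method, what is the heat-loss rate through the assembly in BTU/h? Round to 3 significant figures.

5550 BTU/h

U_eff = 0.81/29 + 0.19/5.76 = 0.02793 + 0.03299 = 0.06092
R_eff = 1/U_eff = 16.42 ft²·°F·h/BTU
Q = 1590 × 57.3 / 16.42 = 5550 BTU/h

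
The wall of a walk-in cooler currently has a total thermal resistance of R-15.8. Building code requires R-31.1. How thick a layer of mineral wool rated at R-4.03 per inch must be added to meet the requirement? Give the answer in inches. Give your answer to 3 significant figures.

3.80 in

ΔR = 31.1 − 15.8 = 15.3 ft²·°F·h/BTU
L = ΔR / (R/in) = 15.3/4.03 = 3.797 in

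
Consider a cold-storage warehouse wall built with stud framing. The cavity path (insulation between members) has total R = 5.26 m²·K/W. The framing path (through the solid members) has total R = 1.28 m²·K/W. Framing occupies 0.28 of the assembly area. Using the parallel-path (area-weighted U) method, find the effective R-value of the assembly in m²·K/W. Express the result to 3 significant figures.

U_eff = 0.72/5.26 + 0.28/1.28 = 0.1369 + 0.2188 = 0.3556
R_eff = 1/U_eff = 2.812 m²·K/W

2.81 m²·K/W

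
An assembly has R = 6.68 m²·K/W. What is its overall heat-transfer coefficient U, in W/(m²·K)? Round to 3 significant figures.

U = 1/R = 1/6.68 = 0.1497

0.150 W/(m²·K)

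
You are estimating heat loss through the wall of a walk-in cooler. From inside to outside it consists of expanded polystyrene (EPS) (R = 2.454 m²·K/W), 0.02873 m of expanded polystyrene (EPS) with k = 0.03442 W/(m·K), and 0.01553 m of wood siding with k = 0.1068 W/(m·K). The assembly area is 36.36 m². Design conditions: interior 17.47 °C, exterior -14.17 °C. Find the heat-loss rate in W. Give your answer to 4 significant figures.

0.02873/0.03442 = 0.83469
0.01553/0.1068 = 0.14541
R_total = 2.454 + 0.83469 + 0.14541 = 3.4341 m²·K/W
Q = A·ΔT/R = 36.36 × (17.47 − (-14.17)) / 3.4341 = 335 W

335.0 W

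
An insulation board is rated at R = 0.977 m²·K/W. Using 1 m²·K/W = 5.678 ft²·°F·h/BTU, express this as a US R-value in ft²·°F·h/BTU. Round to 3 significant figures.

5.55 ft²·°F·h/BTU

R_US = 0.977 × 5.678 = 5.547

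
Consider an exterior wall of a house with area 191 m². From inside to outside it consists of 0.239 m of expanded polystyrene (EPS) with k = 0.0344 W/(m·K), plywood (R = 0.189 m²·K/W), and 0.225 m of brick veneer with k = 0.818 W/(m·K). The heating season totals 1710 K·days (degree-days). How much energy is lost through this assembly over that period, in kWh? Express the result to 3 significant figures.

1060 kWh

0.239/0.0344 = 6.948
0.225/0.818 = 0.2751
R_total = 6.948 + 0.189 + 0.2751 = 7.412 m²·K/W
E = A × HDD × 24 / R / 1000 = 191 × 1710 × 24 / 7.412 / 1000 = 1058 kWh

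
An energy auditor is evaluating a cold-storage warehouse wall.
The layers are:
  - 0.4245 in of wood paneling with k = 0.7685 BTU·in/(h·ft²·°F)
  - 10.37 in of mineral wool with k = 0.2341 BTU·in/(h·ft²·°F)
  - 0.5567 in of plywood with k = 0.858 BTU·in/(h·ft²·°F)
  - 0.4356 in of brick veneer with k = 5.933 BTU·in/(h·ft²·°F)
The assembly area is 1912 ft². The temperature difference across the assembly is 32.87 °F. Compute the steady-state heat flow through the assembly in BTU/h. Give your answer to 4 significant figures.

1379 BTU/h

0.4245/0.7685 = 0.55237
10.37/0.2341 = 44.297
0.5567/0.858 = 0.64883
0.4356/5.933 = 0.07342
R_total = 0.55237 + 44.297 + 0.64883 + 0.07342 = 45.572 ft²·°F·h/BTU
Q = A·ΔT/R = 1912 × 32.87 / 45.572 = 1379.1 BTU/h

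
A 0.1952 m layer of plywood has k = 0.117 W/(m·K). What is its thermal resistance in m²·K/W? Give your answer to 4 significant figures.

1.668 m²·K/W

R = L/k = 0.1952/0.117 = 1.6684 m²·K/W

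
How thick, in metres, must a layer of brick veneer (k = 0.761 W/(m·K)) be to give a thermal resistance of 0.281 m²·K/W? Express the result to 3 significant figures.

0.214 m

L = R·k = 0.281 × 0.761 = 0.2138 m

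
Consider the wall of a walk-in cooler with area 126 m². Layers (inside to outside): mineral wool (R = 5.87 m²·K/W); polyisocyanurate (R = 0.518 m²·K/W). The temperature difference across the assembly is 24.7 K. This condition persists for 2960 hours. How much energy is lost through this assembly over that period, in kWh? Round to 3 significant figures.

1440 kWh

R_total = 5.87 + 0.518 = 6.388 m²·K/W
Q = 126 × 24.7 / 6.388 = 487.2 W
E = 487.2 W × 2960 h / 1000 = 1442 kWh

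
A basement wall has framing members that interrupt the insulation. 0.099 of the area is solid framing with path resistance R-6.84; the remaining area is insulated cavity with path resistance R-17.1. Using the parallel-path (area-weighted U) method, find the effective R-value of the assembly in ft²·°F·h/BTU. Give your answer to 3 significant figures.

U_eff = 0.901/17.1 + 0.099/6.84 = 0.05269 + 0.01447 = 0.06716
R_eff = 1/U_eff = 14.89 ft²·°F·h/BTU

14.9 ft²·°F·h/BTU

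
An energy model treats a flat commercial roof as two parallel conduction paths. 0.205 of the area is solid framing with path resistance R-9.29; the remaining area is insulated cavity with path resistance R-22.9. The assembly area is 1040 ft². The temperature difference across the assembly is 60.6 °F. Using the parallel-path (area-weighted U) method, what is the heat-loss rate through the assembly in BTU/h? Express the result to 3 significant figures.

3580 BTU/h

U_eff = 0.795/22.9 + 0.205/9.29 = 0.03472 + 0.02207 = 0.05678
R_eff = 1/U_eff = 17.61 ft²·°F·h/BTU
Q = 1040 × 60.6 / 17.61 = 3579 BTU/h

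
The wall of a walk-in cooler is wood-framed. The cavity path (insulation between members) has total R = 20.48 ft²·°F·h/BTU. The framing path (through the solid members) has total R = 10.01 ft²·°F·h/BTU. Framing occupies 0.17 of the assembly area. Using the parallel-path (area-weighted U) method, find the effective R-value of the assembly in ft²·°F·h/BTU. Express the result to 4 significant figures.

U_eff = 0.83/20.48 + 0.17/10.01 = 0.040527 + 0.016983 = 0.05751
R_eff = 1/U_eff = 17.388 ft²·°F·h/BTU

17.39 ft²·°F·h/BTU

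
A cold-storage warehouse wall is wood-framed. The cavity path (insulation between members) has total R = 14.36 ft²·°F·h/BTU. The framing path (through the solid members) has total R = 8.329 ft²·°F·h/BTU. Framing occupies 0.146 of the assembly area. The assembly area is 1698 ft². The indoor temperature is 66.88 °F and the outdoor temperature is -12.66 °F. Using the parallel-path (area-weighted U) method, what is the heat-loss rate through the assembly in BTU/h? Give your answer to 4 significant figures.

U_eff = 0.854/14.36 + 0.146/8.329 = 0.059471 + 0.017529 = 0.077
R_eff = 1/U_eff = 12.987 ft²·°F·h/BTU
Q = 1698 × (66.88 − (-12.66)) / 12.987 = 10400 BTU/h

10400 BTU/h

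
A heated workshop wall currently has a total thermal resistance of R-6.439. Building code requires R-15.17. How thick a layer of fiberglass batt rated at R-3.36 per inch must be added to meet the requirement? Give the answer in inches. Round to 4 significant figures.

2.599 in

ΔR = 15.17 − 6.439 = 8.731 ft²·°F·h/BTU
L = ΔR / (R/in) = 8.731/3.36 = 2.5985 in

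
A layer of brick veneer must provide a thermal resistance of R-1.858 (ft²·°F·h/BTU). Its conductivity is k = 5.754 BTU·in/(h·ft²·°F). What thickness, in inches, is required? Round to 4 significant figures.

10.69 in

L = R × k = 1.858 × 5.754 = 10.691 in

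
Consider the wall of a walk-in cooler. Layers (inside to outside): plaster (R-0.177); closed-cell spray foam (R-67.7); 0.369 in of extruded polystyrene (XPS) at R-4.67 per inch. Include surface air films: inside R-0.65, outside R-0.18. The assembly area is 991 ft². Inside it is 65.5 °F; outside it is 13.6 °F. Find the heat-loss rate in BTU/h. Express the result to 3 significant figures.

730 BTU/h

0.369 × 4.67 = 1.723
R_total = 0.65 + 0.177 + 67.7 + 1.723 + 0.18 = 70.43 ft²·°F·h/BTU
Q = A·ΔT/R = 991 × (65.5 − 13.6) / 70.43 = 730.3 BTU/h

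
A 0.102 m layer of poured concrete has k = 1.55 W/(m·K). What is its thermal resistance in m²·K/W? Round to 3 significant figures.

R = L/k = 0.102/1.55 = 0.06581 m²·K/W

0.0658 m²·K/W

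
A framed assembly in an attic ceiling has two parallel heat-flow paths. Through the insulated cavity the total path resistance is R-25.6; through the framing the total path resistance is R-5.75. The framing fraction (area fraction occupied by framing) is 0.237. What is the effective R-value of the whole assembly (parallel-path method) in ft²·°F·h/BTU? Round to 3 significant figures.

14.1 ft²·°F·h/BTU

U_eff = 0.763/25.6 + 0.237/5.75 = 0.0298 + 0.04122 = 0.07102
R_eff = 1/U_eff = 14.08 ft²·°F·h/BTU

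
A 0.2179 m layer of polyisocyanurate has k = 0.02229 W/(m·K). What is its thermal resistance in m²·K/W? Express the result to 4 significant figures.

R = L/k = 0.2179/0.02229 = 9.7757 m²·K/W

9.776 m²·K/W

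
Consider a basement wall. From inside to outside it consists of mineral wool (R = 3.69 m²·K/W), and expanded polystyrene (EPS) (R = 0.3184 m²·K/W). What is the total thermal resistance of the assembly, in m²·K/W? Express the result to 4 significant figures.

R_total = 3.69 + 0.3184 = 4.0084 m²·K/W

4.008 m²·K/W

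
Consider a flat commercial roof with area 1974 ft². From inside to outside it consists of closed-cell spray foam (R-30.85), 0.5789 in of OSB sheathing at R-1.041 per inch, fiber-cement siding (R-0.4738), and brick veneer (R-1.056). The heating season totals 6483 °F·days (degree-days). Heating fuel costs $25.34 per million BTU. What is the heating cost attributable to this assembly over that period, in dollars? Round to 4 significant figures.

0.5789 × 1.041 = 0.60263
R_total = 30.85 + 0.60263 + 0.4738 + 1.056 = 32.982 ft²·°F·h/BTU
E = A × HDD × 24 / R = 1974 × 6483 × 24 / 32.982 = 9312200 BTU
Cost = 9312200/10⁶ × 25.34 = $235.97

236.0 dollars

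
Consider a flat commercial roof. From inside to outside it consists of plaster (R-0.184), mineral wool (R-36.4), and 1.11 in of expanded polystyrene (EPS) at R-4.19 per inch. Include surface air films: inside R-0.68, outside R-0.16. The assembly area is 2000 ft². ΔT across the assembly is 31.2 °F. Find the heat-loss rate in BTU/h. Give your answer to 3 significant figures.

1480 BTU/h

1.11 × 4.19 = 4.651
R_total = 0.68 + 0.184 + 36.4 + 4.651 + 0.16 = 42.07 ft²·°F·h/BTU
Q = A·ΔT/R = 2000 × 31.2 / 42.07 = 1483 BTU/h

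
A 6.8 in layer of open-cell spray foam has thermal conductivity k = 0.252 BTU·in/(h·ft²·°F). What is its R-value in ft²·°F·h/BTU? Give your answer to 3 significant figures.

27.0 ft²·°F·h/BTU

R = L/k = 6.8/0.252 = 26.98 ft²·°F·h/BTU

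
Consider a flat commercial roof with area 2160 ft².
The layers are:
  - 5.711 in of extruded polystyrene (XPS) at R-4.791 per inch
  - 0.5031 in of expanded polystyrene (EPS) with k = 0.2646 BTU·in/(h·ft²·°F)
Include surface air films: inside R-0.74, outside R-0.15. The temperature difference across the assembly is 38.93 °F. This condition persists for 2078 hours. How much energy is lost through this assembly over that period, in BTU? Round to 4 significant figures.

5795000 BTU

5.711 × 4.791 = 27.361
0.5031/0.2646 = 1.9014
R_total = 0.74 + 27.361 + 1.9014 + 0.15 = 30.153 ft²·°F·h/BTU
Q = 2160 × 38.93 / 30.153 = 2788.8 BTU/h
E = 2788.8 × 2078 = 5795000 BTU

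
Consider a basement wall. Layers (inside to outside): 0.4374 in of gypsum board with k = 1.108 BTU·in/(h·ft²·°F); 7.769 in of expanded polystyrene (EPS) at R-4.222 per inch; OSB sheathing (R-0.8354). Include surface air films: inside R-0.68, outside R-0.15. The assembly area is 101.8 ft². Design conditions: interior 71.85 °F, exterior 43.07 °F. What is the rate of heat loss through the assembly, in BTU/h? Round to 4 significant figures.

0.4374/1.108 = 0.39477
7.769 × 4.222 = 32.801
R_total = 0.68 + 0.39477 + 32.801 + 0.8354 + 0.15 = 34.861 ft²·°F·h/BTU
Q = A·ΔT/R = 101.8 × (71.85 − 43.07) / 34.861 = 84.043 BTU/h

84.04 BTU/h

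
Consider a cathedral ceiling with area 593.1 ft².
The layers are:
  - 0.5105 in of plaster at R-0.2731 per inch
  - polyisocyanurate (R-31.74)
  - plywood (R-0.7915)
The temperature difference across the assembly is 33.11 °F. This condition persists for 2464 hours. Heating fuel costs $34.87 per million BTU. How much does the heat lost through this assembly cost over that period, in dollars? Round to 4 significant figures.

51.64 dollars

0.5105 × 0.2731 = 0.13942
R_total = 0.13942 + 31.74 + 0.7915 = 32.671 ft²·°F·h/BTU
Q = 593.1 × 33.11 / 32.671 = 601.07 BTU/h
E = 601.07 × 2464 = 1481000 BTU
Cost = 1481000/10⁶ × 34.87 = $51.644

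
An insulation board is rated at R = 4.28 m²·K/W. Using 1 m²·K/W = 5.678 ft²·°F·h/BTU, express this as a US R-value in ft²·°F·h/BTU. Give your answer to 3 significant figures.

R_US = 4.28 × 5.678 = 24.3

24.3 ft²·°F·h/BTU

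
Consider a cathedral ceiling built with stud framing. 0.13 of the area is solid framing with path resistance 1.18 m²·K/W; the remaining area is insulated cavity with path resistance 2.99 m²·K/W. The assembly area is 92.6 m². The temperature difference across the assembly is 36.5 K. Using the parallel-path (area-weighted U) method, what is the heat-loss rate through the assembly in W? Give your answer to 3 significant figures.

U_eff = 0.87/2.99 + 0.13/1.18 = 0.291 + 0.1102 = 0.4011
R_eff = 1/U_eff = 2.493 m²·K/W
Q = 92.6 × 36.5 / 2.493 = 1356 W

1360 W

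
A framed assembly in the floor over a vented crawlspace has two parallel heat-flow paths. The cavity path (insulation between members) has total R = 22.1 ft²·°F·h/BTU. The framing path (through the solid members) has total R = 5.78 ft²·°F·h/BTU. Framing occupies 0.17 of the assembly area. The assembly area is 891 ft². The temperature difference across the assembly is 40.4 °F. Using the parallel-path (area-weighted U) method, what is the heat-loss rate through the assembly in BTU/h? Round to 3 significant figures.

2410 BTU/h

U_eff = 0.83/22.1 + 0.17/5.78 = 0.03756 + 0.02941 = 0.06697
R_eff = 1/U_eff = 14.93 ft²·°F·h/BTU
Q = 891 × 40.4 / 14.93 = 2411 BTU/h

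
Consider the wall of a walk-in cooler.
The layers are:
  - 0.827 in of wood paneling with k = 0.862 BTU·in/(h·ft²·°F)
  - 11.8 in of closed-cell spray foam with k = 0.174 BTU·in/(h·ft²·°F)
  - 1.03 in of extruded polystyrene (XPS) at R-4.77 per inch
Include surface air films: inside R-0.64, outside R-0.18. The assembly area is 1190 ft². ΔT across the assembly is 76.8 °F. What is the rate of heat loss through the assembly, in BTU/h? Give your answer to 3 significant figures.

1230 BTU/h

0.827/0.862 = 0.9594
11.8/0.174 = 67.82
1.03 × 4.77 = 4.913
R_total = 0.64 + 0.9594 + 67.82 + 4.913 + 0.18 = 74.51 ft²·°F·h/BTU
Q = A·ΔT/R = 1190 × 76.8 / 74.51 = 1227 BTU/h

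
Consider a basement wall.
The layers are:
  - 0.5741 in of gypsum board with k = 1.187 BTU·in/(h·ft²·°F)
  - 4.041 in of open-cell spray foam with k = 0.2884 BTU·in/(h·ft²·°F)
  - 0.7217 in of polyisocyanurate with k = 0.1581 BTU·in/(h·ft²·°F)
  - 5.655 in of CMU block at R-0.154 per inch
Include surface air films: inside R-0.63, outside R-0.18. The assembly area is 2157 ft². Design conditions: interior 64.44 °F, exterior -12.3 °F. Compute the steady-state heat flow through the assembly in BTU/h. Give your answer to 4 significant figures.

7981 BTU/h

0.5741/1.187 = 0.48366
4.041/0.2884 = 14.012
0.7217/0.1581 = 4.5648
5.655 × 0.154 = 0.87087
R_total = 0.63 + 0.48366 + 14.012 + 4.5648 + 0.87087 + 0.18 = 20.741 ft²·°F·h/BTU
Q = A·ΔT/R = 2157 × (64.44 − (-12.3)) / 20.741 = 7980.7 BTU/h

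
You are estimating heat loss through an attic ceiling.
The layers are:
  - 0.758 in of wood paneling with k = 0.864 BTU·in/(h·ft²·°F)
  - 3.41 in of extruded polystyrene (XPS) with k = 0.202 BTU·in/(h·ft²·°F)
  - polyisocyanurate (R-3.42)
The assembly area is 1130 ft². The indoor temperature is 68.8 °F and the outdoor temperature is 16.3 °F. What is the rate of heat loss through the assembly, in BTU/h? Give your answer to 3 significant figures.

2800 BTU/h

0.758/0.864 = 0.8773
3.41/0.202 = 16.88
R_total = 0.8773 + 16.88 + 3.42 = 21.18 ft²·°F·h/BTU
Q = A·ΔT/R = 1130 × (68.8 − 16.3) / 21.18 = 2801 BTU/h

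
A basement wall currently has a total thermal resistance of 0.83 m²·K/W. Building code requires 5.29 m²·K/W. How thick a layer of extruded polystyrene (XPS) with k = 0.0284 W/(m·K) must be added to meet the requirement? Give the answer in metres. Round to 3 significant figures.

0.127 m

ΔR = 5.29 − 0.83 = 4.46 m²·K/W
L = ΔR × k = 4.46 × 0.0284 = 0.1267 m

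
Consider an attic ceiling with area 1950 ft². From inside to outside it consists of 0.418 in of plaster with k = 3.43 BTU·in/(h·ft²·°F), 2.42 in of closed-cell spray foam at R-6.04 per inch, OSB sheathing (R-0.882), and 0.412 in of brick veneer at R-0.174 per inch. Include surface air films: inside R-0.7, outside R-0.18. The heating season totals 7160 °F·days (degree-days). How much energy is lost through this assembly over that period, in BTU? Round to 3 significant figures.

20200000 BTU

0.418/3.43 = 0.1219
2.42 × 6.04 = 14.62
0.412 × 0.174 = 0.07169
R_total = 0.7 + 0.1219 + 14.62 + 0.882 + 0.07169 + 0.18 = 16.57 ft²·°F·h/BTU
E = A × HDD × 24 / R = 1950 × 7160 × 24 / 16.57 = 20220000 BTU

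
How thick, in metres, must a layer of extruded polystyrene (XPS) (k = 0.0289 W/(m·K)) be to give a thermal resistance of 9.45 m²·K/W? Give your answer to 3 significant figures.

L = R·k = 9.45 × 0.0289 = 0.2731 m

0.273 m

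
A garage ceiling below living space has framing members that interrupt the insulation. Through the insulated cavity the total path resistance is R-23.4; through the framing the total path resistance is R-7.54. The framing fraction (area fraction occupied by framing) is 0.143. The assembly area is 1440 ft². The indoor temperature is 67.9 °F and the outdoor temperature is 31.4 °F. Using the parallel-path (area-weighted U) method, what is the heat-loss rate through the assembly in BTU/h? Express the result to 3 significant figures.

2920 BTU/h

U_eff = 0.857/23.4 + 0.143/7.54 = 0.03662 + 0.01897 = 0.05559
R_eff = 1/U_eff = 17.99 ft²·°F·h/BTU
Q = 1440 × (67.9 − 31.4) / 17.99 = 2922 BTU/h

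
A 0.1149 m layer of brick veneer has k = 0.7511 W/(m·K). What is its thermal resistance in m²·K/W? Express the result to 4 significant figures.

0.1530 m²·K/W

R = L/k = 0.1149/0.7511 = 0.15298 m²·K/W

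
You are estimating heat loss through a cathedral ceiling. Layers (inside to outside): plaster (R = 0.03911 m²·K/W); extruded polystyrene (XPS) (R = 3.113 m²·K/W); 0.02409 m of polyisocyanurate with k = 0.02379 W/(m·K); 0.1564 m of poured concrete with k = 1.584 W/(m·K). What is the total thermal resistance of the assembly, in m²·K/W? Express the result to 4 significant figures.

4.263 m²·K/W

0.02409/0.02379 = 1.0126
0.1564/1.584 = 0.098737
R_total = 0.03911 + 3.113 + 1.0126 + 0.098737 = 4.2635 m²·K/W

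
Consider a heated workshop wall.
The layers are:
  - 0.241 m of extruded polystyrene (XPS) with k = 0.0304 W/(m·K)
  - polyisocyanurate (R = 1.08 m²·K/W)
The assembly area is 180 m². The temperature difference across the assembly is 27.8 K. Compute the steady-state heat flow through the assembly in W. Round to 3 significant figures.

556 W

0.241/0.0304 = 7.928
R_total = 7.928 + 1.08 = 9.008 m²·K/W
Q = A·ΔT/R = 180 × 27.8 / 9.008 = 555.5 W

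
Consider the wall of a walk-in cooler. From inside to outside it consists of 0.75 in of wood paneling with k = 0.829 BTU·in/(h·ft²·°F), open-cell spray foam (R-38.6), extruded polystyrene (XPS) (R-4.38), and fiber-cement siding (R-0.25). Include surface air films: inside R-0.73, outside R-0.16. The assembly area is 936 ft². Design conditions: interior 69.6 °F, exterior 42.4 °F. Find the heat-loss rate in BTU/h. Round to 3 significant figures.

0.75/0.829 = 0.9047
R_total = 0.73 + 0.9047 + 38.6 + 4.38 + 0.25 + 0.16 = 45.02 ft²·°F·h/BTU
Q = A·ΔT/R = 936 × (69.6 − 42.4) / 45.02 = 565.4 BTU/h

565 BTU/h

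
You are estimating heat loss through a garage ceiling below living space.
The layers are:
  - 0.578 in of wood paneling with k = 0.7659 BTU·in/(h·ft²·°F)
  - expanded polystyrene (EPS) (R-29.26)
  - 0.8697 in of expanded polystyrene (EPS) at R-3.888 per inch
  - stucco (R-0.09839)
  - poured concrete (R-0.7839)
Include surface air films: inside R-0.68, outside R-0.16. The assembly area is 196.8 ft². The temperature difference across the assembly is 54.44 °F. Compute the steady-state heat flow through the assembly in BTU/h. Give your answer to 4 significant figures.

305.1 BTU/h

0.578/0.7659 = 0.75467
0.8697 × 3.888 = 3.3814
R_total = 0.68 + 0.75467 + 29.26 + 3.3814 + 0.09839 + 0.7839 + 0.16 = 35.118 ft²·°F·h/BTU
Q = A·ΔT/R = 196.8 × 54.44 / 35.118 = 305.08 BTU/h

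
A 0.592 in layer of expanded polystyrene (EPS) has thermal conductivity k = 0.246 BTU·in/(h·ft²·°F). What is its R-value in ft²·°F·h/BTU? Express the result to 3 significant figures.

2.41 ft²·°F·h/BTU

R = L/k = 0.592/0.246 = 2.407 ft²·°F·h/BTU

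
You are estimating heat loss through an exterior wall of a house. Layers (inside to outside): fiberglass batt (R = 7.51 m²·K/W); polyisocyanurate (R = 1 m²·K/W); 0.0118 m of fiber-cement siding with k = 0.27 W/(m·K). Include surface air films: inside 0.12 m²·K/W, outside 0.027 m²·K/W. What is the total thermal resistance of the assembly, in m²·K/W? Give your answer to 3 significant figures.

0.0118/0.27 = 0.0437
R_total = 0.12 + 7.51 + 1 + 0.0437 + 0.027 = 8.701 m²·K/W

8.70 m²·K/W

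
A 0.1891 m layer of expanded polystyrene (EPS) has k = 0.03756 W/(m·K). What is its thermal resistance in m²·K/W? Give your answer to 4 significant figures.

5.035 m²·K/W

R = L/k = 0.1891/0.03756 = 5.0346 m²·K/W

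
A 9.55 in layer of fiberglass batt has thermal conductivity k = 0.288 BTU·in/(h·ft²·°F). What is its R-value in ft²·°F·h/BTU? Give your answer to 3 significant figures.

33.2 ft²·°F·h/BTU

R = L/k = 9.55/0.288 = 33.16 ft²·°F·h/BTU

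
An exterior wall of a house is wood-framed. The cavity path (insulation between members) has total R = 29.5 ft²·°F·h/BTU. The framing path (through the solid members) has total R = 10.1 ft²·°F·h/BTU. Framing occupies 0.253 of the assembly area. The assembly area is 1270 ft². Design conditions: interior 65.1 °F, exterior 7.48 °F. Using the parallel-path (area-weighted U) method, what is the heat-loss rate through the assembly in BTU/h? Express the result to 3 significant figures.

U_eff = 0.747/29.5 + 0.253/10.1 = 0.02532 + 0.02505 = 0.05037
R_eff = 1/U_eff = 19.85 ft²·°F·h/BTU
Q = 1270 × (65.1 − 7.48) / 19.85 = 3686 BTU/h

3690 BTU/h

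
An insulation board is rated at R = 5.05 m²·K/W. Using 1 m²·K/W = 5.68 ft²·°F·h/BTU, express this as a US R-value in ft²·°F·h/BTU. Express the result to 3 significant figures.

R_US = 5.05 × 5.68 = 28.68

28.7 ft²·°F·h/BTU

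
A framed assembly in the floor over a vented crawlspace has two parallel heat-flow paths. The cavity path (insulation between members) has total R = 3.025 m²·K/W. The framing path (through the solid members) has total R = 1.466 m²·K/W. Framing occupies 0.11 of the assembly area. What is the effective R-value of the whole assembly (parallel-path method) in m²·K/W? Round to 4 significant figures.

U_eff = 0.89/3.025 + 0.11/1.466 = 0.29421 + 0.075034 = 0.36925
R_eff = 1/U_eff = 2.7082 m²·K/W

2.708 m²·K/W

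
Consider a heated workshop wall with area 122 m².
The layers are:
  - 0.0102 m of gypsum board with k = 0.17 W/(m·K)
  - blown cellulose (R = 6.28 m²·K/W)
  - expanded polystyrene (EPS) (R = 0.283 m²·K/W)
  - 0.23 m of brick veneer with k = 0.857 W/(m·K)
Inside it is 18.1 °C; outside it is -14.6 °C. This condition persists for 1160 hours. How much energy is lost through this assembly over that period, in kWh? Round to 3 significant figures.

0.0102/0.17 = 0.06
0.23/0.857 = 0.2684
R_total = 0.06 + 6.28 + 0.283 + 0.2684 = 6.891 m²·K/W
Q = 122 × (18.1 − (-14.6)) / 6.891 = 578.9 W
E = 578.9 W × 1160 h / 1000 = 671.5 kWh

672 kWh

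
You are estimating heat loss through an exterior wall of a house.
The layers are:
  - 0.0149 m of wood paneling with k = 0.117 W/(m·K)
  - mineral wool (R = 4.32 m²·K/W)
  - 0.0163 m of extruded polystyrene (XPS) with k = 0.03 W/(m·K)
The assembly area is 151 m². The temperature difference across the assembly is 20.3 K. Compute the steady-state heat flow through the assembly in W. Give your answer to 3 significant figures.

614 W

0.0149/0.117 = 0.1274
0.0163/0.03 = 0.5433
R_total = 0.1274 + 4.32 + 0.5433 = 4.991 m²·K/W
Q = A·ΔT/R = 151 × 20.3 / 4.991 = 614.2 W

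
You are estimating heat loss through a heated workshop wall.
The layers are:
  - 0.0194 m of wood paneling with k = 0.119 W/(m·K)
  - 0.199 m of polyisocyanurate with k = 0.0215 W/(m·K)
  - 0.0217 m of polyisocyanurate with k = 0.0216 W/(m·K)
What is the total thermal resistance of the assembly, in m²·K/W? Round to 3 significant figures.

0.0194/0.119 = 0.163
0.199/0.0215 = 9.256
0.0217/0.0216 = 1.005
R_total = 0.163 + 9.256 + 1.005 = 10.42 m²·K/W

10.4 m²·K/W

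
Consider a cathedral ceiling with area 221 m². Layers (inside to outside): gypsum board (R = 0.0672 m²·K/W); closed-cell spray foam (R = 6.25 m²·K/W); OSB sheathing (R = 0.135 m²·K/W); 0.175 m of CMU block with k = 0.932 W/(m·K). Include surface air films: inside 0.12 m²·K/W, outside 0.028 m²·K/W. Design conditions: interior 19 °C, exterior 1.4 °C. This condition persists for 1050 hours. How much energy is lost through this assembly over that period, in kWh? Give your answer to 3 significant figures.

602 kWh

0.175/0.932 = 0.1878
R_total = 0.12 + 0.0672 + 6.25 + 0.135 + 0.1878 + 0.028 = 6.788 m²·K/W
Q = 221 × (19 − 1.4) / 6.788 = 573 W
E = 573 W × 1050 h / 1000 = 601.7 kWh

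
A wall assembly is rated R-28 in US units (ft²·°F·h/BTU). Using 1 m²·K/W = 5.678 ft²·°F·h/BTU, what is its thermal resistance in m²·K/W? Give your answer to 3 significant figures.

R_SI = 28/5.678 = 4.931

4.93 m²·K/W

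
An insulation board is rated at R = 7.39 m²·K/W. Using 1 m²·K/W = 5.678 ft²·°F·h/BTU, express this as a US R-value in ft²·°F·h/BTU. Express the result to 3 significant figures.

R_US = 7.39 × 5.678 = 41.96

42.0 ft²·°F·h/BTU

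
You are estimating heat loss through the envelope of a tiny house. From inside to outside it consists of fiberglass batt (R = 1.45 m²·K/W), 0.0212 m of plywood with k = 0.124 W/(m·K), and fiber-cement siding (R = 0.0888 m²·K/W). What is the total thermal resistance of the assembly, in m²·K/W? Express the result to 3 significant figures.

1.71 m²·K/W

0.0212/0.124 = 0.171
R_total = 1.45 + 0.171 + 0.0888 = 1.71 m²·K/W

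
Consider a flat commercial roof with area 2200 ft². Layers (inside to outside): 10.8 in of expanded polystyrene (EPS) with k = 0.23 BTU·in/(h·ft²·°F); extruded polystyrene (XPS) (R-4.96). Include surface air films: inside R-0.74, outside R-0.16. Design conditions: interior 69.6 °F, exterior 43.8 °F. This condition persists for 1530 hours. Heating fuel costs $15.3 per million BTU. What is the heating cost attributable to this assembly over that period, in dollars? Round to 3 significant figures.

10.8/0.23 = 46.96
R_total = 0.74 + 46.96 + 4.96 + 0.16 = 52.82 ft²·°F·h/BTU
Q = 2200 × (69.6 − 43.8) / 52.82 = 1075 BTU/h
E = 1075 × 1530 = 1644000 BTU
Cost = 1644000/10⁶ × 15.3 = $25.16

25.2 dollars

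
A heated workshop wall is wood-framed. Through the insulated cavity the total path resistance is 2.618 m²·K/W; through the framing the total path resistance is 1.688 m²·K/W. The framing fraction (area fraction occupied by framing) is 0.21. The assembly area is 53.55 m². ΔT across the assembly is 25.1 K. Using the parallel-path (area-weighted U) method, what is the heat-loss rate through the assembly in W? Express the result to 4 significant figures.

U_eff = 0.79/2.618 + 0.21/1.688 = 0.30176 + 0.12441 = 0.42616
R_eff = 1/U_eff = 2.3465 m²·K/W
Q = 53.55 × 25.1 / 2.3465 = 572.81 W

572.8 W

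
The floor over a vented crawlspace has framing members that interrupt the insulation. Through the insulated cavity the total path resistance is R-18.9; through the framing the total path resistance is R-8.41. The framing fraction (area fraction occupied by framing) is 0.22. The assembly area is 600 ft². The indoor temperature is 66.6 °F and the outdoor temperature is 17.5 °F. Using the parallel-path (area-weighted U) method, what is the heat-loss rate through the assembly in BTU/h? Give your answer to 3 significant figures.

U_eff = 0.78/18.9 + 0.22/8.41 = 0.04127 + 0.02616 = 0.06743
R_eff = 1/U_eff = 14.83 ft²·°F·h/BTU
Q = 600 × (66.6 − 17.5) / 14.83 = 1986 BTU/h

1990 BTU/h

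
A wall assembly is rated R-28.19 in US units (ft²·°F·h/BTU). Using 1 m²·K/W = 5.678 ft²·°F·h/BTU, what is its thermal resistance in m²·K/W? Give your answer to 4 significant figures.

R_SI = 28.19/5.678 = 4.9648

4.965 m²·K/W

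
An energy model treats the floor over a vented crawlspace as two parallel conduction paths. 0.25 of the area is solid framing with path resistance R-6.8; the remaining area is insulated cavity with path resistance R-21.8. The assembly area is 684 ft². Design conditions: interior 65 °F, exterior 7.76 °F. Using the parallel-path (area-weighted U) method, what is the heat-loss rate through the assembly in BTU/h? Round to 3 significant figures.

2790 BTU/h

U_eff = 0.75/21.8 + 0.25/6.8 = 0.0344 + 0.03676 = 0.07117
R_eff = 1/U_eff = 14.05 ft²·°F·h/BTU
Q = 684 × (65 − 7.76) / 14.05 = 2786 BTU/h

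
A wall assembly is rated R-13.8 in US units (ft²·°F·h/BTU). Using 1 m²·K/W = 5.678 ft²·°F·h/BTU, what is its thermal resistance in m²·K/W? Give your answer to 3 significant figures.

2.43 m²·K/W

R_SI = 13.8/5.678 = 2.43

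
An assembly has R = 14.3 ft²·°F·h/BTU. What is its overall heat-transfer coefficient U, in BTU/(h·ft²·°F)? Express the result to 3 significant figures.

U = 1/R = 1/14.3 = 0.06993

0.0699 BTU/(h·ft²·°F)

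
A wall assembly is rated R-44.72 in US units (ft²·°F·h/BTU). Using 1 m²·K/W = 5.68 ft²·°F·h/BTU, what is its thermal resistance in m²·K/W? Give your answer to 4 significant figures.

7.873 m²·K/W

R_SI = 44.72/5.68 = 7.8732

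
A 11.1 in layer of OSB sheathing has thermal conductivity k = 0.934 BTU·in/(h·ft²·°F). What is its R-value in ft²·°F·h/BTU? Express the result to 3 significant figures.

R = L/k = 11.1/0.934 = 11.88 ft²·°F·h/BTU

11.9 ft²·°F·h/BTU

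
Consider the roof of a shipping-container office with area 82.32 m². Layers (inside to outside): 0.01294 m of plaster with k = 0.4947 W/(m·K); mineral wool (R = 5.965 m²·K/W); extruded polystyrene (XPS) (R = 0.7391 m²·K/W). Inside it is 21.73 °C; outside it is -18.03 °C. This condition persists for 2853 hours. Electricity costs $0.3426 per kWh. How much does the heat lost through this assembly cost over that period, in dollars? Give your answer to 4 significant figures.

475.3 dollars

0.01294/0.4947 = 0.026157
R_total = 0.026157 + 5.965 + 0.7391 = 6.7303 m²·K/W
Q = 82.32 × (21.73 − (-18.03)) / 6.7303 = 486.32 W
E = 486.32 W × 2853 h / 1000 = 1387.5 kWh
Cost = 1387.5 × 0.3426 = $475.35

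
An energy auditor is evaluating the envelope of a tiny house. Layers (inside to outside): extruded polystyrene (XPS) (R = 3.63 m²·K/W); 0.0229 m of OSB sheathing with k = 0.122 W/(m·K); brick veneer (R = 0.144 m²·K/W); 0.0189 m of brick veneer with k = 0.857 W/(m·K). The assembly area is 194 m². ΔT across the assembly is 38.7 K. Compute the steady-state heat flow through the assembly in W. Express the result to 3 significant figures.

1880 W

0.0229/0.122 = 0.1877
0.0189/0.857 = 0.02205
R_total = 3.63 + 0.1877 + 0.144 + 0.02205 = 3.984 m²·K/W
Q = A·ΔT/R = 194 × 38.7 / 3.984 = 1885 W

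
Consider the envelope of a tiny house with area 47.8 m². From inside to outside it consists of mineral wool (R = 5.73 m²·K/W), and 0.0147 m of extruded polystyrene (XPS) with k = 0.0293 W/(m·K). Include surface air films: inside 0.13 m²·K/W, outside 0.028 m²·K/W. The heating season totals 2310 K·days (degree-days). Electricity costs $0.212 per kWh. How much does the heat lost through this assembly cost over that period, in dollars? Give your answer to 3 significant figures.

87.9 dollars

0.0147/0.0293 = 0.5017
R_total = 0.13 + 5.73 + 0.5017 + 0.028 = 6.39 m²·K/W
E = A × HDD × 24 / R / 1000 = 47.8 × 2310 × 24 / 6.39 / 1000 = 414.7 kWh
Cost = 414.7 × 0.212 = $87.92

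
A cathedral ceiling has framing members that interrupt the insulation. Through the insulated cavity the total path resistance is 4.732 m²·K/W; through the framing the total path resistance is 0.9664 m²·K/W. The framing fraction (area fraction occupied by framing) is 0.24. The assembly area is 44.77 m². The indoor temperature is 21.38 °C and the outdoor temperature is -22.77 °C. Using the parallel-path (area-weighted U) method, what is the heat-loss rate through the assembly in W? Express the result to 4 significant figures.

U_eff = 0.76/4.732 + 0.24/0.9664 = 0.16061 + 0.24834 = 0.40895
R_eff = 1/U_eff = 2.4453 m²·K/W
Q = 44.77 × (21.38 − (-22.77)) / 2.4453 = 808.33 W

808.3 W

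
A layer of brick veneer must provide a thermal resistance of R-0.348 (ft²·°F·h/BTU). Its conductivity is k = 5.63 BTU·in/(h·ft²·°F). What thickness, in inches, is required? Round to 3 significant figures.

L = R × k = 0.348 × 5.63 = 1.959 in

1.96 in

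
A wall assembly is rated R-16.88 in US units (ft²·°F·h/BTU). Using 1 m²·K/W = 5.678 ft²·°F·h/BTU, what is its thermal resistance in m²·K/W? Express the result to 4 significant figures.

2.973 m²·K/W

R_SI = 16.88/5.678 = 2.9729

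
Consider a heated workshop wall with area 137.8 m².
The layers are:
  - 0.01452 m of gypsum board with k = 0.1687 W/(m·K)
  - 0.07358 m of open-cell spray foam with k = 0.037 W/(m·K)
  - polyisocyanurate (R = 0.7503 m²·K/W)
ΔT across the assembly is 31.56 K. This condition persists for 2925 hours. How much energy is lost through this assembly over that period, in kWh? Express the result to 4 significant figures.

0.01452/0.1687 = 0.08607
0.07358/0.037 = 1.9886
R_total = 0.08607 + 1.9886 + 0.7503 = 2.825 m²·K/W
Q = 137.8 × 31.56 / 2.825 = 1539.4 W
E = 1539.4 W × 2925 h / 1000 = 4502.9 kWh

4503 kWh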